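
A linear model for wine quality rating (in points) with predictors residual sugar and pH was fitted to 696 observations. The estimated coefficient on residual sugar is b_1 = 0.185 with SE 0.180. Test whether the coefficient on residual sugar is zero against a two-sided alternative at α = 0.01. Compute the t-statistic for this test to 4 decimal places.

H₀: β₁ = 0 vs H₁: β₁ ≠ 0.
t = (b_1 − β₁⁰)/SE = 0.185 / 0.180 = 1.0278.
df = n − k − 1 = 696 − 2 − 1 = 693.
Two-sided p ≈ 0.3044, which is ≥ 0.01, so fail to reject H₀.
The data do not give significant evidence of an association between residual sugar and wine quality rating, after adjusting for the other predictors.

t = 1.0278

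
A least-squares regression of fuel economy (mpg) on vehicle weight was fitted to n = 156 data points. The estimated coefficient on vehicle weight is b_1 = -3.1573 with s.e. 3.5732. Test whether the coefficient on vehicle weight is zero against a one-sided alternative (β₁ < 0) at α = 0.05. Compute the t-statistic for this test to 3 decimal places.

H₀: β₁ = 0 vs H₁: β₁ < 0.
t = (b_1 − β₁⁰)/SE = -3.1573 / 3.5732 = -0.884.
df = n − 2 = 156 − 2 = 154.
One-sided p ≈ 0.1891, which is ≥ 0.05, so fail to reject H₀.
The data do not give significant evidence that the true slope on vehicle weight is negative.

t = -0.884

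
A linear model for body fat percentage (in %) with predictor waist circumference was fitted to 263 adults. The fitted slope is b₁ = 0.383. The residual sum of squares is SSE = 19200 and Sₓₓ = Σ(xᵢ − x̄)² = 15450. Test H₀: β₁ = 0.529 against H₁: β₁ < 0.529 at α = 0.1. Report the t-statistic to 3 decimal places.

MSE = SSE/(n − 2) = 19200/261 = 73.5632.
SE(b₁) = √(MSE/Sₓₓ) = √(73.5632/15450) = 0.0690027.
t = (0.383 − 0.529) / 0.0690027 = -2.116.
df = n − 2 = 261.
One-sided p ≈ 0.0177, which is < 0.1, so reject H₀.
There is evidence that the true slope on waist circumference is below 0.529 % per unit.

t = -2.116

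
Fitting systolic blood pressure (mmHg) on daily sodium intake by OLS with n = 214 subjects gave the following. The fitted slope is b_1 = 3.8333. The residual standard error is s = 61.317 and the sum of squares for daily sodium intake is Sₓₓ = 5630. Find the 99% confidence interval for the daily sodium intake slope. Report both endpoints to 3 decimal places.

SE(b_1) = s/√Sₓₓ = 61.317/√5630 = 0.817197.
df = n − 2 = 212.
t* = t_{0.005, 212} = 2.599218.
Margin = t* × SE = 2.599218 × 0.817197 = 2.12407.
CI: 3.8333 ± 2.12407 → (1.709, 5.957).
With 99% confidence, each one-unit increase in daily sodium intake is associated with a change of between 1.709 and 5.957 mmHg in systolic blood pressure.

(1.709, 5.957)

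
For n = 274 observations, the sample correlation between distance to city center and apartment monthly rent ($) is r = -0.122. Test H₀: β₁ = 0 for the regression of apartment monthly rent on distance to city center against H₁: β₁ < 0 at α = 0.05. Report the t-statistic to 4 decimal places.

t = r·√(n − 2)/√(1 − r²) = -0.122·√272/√0.985116 = -2.0272.
df = n − 2 = 272.
One-sided p ≈ 0.0218, which is < 0.05, so reject H₀.
There is evidence of a linear association between distance to city center and apartment monthly rent.

t = -2.0272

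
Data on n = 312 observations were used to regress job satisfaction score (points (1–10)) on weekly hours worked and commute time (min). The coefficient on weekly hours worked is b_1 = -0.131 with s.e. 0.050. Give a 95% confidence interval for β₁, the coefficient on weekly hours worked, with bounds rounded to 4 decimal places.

df = n − k − 1 = 312 − 2 − 1 = 309.
t* = t_{0.025, 309} = 1.967671.
Margin = t* × SE = 1.967671 × 0.050 = 0.098384.
CI: -0.131 ± 0.098384 → (-0.2294, -0.0326).
With 95% confidence, each one-unit increase in weekly hours worked is associated with a change of between -0.2294 and -0.0326 points (1–10) in job satisfaction score, holding the other predictors fixed.

(-0.2294, -0.0326)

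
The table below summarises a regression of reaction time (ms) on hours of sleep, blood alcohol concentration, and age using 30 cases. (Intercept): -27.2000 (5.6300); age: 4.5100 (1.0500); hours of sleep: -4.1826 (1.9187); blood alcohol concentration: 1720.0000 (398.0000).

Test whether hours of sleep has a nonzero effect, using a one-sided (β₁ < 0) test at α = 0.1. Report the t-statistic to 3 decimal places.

t = -2.180

Read off: b = -4.1826, SE = 1.9187 for hours of sleep.
H₀: β₁ = 0 vs H₁: β₁ < 0.
t = -4.1826 / 1.9187 = -2.180.
df = n − k − 1 = 30 − 3 − 1 = 26.
One-sided p ≈ 0.0193, which is < 0.1, so reject H₀.
There is evidence that the true slope on hours of sleep is negative, holding the other predictors fixed.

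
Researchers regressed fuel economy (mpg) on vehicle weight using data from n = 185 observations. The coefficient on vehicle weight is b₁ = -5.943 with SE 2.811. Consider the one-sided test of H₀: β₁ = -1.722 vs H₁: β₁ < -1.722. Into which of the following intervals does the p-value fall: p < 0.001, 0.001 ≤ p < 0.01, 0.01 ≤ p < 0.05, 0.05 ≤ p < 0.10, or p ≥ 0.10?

0.05 ≤ p < 0.10

t = (-5.943 − (-1.722)) / 2.811 = -1.502.
df = n − 2 = 185 − 2 = 183.
One-sided p = P(T_{183} < t) ≈ 0.0675.
So 0.05 ≤ p < 0.10.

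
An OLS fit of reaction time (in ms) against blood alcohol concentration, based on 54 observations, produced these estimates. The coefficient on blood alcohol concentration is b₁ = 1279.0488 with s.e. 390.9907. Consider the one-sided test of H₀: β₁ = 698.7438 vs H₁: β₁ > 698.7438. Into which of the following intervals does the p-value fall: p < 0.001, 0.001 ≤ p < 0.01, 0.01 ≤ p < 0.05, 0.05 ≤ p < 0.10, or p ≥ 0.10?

0.05 ≤ p < 0.10

t = (1279.0488 − 698.7438) / 390.9907 = 1.484.
df = n − 2 = 54 − 2 = 52.
One-sided p = P(T_{52} > t) ≈ 0.0719.
So 0.05 ≤ p < 0.10.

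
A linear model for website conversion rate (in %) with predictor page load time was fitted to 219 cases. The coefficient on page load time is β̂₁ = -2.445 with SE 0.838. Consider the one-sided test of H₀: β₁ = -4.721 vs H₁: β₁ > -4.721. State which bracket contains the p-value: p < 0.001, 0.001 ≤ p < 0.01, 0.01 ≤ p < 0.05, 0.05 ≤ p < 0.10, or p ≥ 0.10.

t = (-2.445 − (-4.721)) / 0.838 = 2.716.
df = n − 2 = 219 − 2 = 217.
One-sided p = P(T_{217} > t) ≈ 0.0036.
So 0.001 ≤ p < 0.01.

0.001 ≤ p < 0.01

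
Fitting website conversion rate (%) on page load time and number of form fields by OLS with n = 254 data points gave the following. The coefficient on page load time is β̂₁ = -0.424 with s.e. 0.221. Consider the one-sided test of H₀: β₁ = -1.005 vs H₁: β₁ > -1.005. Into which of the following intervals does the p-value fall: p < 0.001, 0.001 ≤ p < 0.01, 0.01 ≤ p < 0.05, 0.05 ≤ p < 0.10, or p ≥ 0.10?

0.001 ≤ p < 0.01

t = (-0.424 − (-1.005)) / 0.221 = 2.629.
df = n − k − 1 = 254 − 2 − 1 = 251.
One-sided p = P(T_{251} > t) ≈ 0.0045.
So 0.001 ≤ p < 0.01.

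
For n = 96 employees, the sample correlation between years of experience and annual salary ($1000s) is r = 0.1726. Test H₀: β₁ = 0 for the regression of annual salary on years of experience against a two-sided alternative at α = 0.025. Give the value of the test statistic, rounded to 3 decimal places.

t = r·√(n − 2)/√(1 − r²) = 0.1726·√94/√0.970209 = 1.699.
df = n − 2 = 94.
Two-sided p ≈ 0.0926, which is ≥ 0.025, so fail to reject H₀.
The data do not give significant evidence of a linear association between years of experience and annual salary.

t = 1.699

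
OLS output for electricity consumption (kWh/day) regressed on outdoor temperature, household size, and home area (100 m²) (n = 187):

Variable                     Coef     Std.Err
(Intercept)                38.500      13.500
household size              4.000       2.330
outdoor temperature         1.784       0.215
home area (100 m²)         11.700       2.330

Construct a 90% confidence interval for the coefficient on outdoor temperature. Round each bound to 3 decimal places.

(1.429, 2.139)

Read off: b = 1.784, SE = 0.215 for outdoor temperature.
df = n − k − 1 = 187 − 3 − 1 = 183.
t* = t_{0.05, 183} = 1.653223.
Margin = t* × SE = 1.653223 × 0.215 = 0.35544.
CI: 1.784 ± 0.35544 → (1.429, 2.139).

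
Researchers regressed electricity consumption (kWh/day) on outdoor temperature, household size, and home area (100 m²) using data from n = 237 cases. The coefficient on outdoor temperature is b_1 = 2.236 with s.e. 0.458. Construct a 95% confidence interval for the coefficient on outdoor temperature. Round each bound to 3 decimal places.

df = n − k − 1 = 237 − 3 − 1 = 233.
t* = t_{0.025, 233} = 1.970198.
Margin = t* × SE = 1.970198 × 0.458 = 0.90235.
CI: 2.236 ± 0.90235 → (1.334, 3.138).
With 95% confidence, each one-unit increase in outdoor temperature is associated with a change of between 1.334 and 3.138 kWh/day in electricity consumption, holding the other predictors fixed.

(1.334, 3.138)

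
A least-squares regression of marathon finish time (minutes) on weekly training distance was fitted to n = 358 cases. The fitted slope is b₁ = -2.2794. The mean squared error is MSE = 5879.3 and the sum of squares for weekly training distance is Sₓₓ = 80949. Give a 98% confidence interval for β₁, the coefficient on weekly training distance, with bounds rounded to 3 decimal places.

SE(b₁) = √(MSE/Sₓₓ) = √(5879.3/80949) = 0.269499.
df = n − 2 = 356.
t* = t_{0.01, 356} = 2.336868.
Margin = t* × SE = 2.336868 × 0.269499 = 0.62978.
CI: -2.2794 ± 0.62978 → (-2.909, -1.650).
With 98% confidence, each one-unit increase in weekly training distance is associated with a change of between -2.909 and -1.650 minutes in marathon finish time.

(-2.909, -1.650)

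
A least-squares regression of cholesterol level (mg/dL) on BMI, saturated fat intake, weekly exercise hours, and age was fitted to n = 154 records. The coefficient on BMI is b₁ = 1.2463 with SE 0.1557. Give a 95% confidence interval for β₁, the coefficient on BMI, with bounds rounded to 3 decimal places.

(0.939, 1.554)

df = n − k − 1 = 154 − 4 − 1 = 149.
t* = t_{0.025, 149} = 1.976013.
Margin = t* × SE = 1.976013 × 0.1557 = 0.30767.
CI: 1.2463 ± 0.30767 → (0.939, 1.554).
With 95% confidence, each one-unit increase in BMI is associated with a change of between 0.939 and 1.554 mg/dL in cholesterol level, holding the other predictors fixed.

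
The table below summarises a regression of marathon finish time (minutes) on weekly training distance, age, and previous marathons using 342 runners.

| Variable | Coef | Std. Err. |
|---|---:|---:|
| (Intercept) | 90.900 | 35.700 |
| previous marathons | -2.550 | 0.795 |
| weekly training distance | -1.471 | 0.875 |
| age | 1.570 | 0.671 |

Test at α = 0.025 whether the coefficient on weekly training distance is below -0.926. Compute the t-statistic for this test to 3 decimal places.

t = -0.623

Read off: b = -1.471, SE = 0.875 for weekly training distance.
H₀: β₁ = -0.926 vs H₁: β₁ < -0.926.
t = (-1.471 − (-0.926)) / 0.875 = -0.623.
df = n − k − 1 = 342 − 3 − 1 = 338.
One-sided p ≈ 0.2669, which is ≥ 0.025, so fail to reject H₀.
The data do not give significant evidence that the true slope on weekly training distance is below -0.926 minutes per unit, holding the other predictors fixed.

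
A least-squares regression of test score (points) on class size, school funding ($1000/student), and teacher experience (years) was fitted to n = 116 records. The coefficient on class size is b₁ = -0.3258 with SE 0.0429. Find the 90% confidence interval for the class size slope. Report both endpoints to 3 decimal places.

(-0.397, -0.255)

df = n − k − 1 = 116 − 3 − 1 = 112.
t* = t_{0.05, 112} = 1.658573.
Margin = t* × SE = 1.658573 × 0.0429 = 0.07115.
CI: -0.3258 ± 0.07115 → (-0.397, -0.255).
With 90% confidence, each one-unit increase in class size is associated with a change of between -0.397 and -0.255 points in test score, holding the other predictors fixed.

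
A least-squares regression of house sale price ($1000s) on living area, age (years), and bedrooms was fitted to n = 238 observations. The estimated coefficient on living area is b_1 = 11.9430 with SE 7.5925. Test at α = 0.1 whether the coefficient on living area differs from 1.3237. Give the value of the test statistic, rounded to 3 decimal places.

t = 1.399

H₀: β₁ = 1.3237 vs H₁: β₁ ≠ 1.3237.
t = (b_1 − β₁⁰)/SE = (11.9430 − 1.3237) / 7.5925 = 1.399.
df = n − k − 1 = 238 − 3 − 1 = 234.
Two-sided p ≈ 0.1632, which is ≥ 0.1, so fail to reject H₀.
The data are consistent with a true slope of 1.3237 $1000s per unit of living area, holding the other predictors fixed.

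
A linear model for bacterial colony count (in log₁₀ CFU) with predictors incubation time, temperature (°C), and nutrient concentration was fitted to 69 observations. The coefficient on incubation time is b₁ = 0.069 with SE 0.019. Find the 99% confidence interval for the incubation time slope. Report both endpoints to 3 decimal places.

df = n − k − 1 = 69 − 3 − 1 = 65.
t* = t_{0.005, 65} = 2.653604.
Margin = t* × SE = 2.653604 × 0.019 = 0.05042.
CI: 0.069 ± 0.05042 → (0.019, 0.119).
With 99% confidence, each one-unit increase in incubation time is associated with a change of between 0.019 and 0.119 log₁₀ CFU in bacterial colony count, holding the other predictors fixed.

(0.019, 0.119)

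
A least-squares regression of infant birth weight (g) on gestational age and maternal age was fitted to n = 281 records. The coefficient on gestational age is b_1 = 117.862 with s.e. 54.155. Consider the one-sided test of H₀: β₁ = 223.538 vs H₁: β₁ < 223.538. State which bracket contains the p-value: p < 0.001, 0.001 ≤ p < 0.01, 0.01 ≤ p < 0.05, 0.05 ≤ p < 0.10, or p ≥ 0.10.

t = (117.862 − 223.538) / 54.155 = -1.951.
df = n − k − 1 = 281 − 2 − 1 = 278.
One-sided p = P(T_{278} < t) ≈ 0.0260.
So 0.01 ≤ p < 0.05.

0.01 ≤ p < 0.05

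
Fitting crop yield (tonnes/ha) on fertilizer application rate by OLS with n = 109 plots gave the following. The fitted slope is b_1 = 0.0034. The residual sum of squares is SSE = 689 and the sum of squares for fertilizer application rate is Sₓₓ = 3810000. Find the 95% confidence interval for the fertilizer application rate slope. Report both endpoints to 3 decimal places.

MSE = SSE/(n − 2) = 689/107 = 6.43925.
SE(b_1) = √(MSE/Sₓₓ) = √(6.43925/3810000) = 0.00130004.
df = n − 2 = 107.
t* = t_{0.025, 107} = 1.982383.
Margin = t* × SE = 1.982383 × 0.00130004 = 0.00258.
CI: 0.0034 ± 0.00258 → (0.001, 0.006).
With 95% confidence, each one-unit increase in fertilizer application rate is associated with a change of between 0.001 and 0.006 tonnes/ha in crop yield.

(0.001, 0.006)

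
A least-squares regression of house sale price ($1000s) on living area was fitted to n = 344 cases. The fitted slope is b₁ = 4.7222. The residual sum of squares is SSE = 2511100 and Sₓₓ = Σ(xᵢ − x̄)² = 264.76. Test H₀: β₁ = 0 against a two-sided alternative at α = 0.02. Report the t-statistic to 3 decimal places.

t = 0.897

MSE = SSE/(n − 2) = 2511100/342 = 7342.4.
SE(b₁) = √(MSE/Sₓₓ) = √(7342.4/264.76) = 5.26614.
t = 4.7222 / 5.26614 = 0.897.
df = n − 2 = 342.
Two-sided p ≈ 0.3705, which is ≥ 0.02, so fail to reject H₀.
The data do not give significant evidence of an association between living area and house sale price.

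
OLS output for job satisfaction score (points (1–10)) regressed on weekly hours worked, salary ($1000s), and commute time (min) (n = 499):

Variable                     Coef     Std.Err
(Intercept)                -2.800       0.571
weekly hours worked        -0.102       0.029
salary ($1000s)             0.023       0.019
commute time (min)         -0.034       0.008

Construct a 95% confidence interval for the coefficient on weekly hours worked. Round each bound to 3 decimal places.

Read off: b = -0.102, SE = 0.029 for weekly hours worked.
df = n − k − 1 = 499 − 3 − 1 = 495.
t* = t_{0.025, 495} = 1.964768.
Margin = t* × SE = 1.964768 × 0.029 = 0.05698.
CI: -0.102 ± 0.05698 → (-0.159, -0.045).

(-0.159, -0.045)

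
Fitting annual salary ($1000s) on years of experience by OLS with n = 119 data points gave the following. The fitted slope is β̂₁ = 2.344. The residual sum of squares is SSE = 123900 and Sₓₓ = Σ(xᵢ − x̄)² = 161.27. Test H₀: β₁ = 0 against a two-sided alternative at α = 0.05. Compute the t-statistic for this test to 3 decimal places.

t = 0.915

MSE = SSE/(n − 2) = 123900/117 = 1058.97.
SE(β̂₁) = √(MSE/Sₓₓ) = √(1058.97/161.27) = 2.56251.
t = 2.344 / 2.56251 = 0.915.
df = n − 2 = 117.
Two-sided p ≈ 0.3622, which is ≥ 0.05, so fail to reject H₀.
The data do not give significant evidence of an association between years of experience and annual salary.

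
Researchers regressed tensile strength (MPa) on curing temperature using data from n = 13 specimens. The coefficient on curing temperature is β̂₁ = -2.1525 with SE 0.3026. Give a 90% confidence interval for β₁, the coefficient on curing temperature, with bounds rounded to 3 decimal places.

df = n − 2 = 13 − 2 = 11.
t* = t_{0.05, 11} = 1.795885.
Margin = t* × SE = 1.795885 × 0.3026 = 0.54343.
CI: -2.1525 ± 0.54343 → (-2.696, -1.609).
With 90% confidence, each one-unit increase in curing temperature is associated with a change of between -2.696 and -1.609 MPa in tensile strength.

(-2.696, -1.609)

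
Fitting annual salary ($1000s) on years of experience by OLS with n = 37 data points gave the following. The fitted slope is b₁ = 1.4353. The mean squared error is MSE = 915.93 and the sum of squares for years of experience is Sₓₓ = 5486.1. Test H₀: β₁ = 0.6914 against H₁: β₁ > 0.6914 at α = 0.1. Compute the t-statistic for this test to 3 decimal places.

t = 1.821

SE(b₁) = √(MSE/Sₓₓ) = √(915.93/5486.1) = 0.408601.
t = (1.4353 − 0.6914) / 0.408601 = 1.821.
df = n − 2 = 35.
One-sided p ≈ 0.0386, which is < 0.1, so reject H₀.
There is evidence that the true slope on years of experience exceeds 0.6914 $1000s per unit.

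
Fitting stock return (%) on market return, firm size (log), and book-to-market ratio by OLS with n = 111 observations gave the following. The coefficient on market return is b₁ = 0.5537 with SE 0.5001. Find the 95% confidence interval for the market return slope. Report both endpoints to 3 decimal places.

df = n − k − 1 = 111 − 3 − 1 = 107.
t* = t_{0.025, 107} = 1.982383.
Margin = t* × SE = 1.982383 × 0.5001 = 0.99139.
CI: 0.5537 ± 0.99139 → (-0.438, 1.545).
With 95% confidence, each one-unit increase in market return is associated with a change of between -0.438 and 1.545 % in stock return, holding the other predictors fixed.

(-0.438, 1.545)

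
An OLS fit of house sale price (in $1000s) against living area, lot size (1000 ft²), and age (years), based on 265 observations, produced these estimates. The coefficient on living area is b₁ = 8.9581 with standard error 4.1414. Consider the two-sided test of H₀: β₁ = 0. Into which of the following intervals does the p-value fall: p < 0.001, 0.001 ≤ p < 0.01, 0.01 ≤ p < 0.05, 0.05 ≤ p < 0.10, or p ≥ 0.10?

t = 8.9581 / 4.1414 = 2.163.
df = n − k − 1 = 265 − 3 − 1 = 261.
Two-sided p = 2·P(T_{261} > |t|) ≈ 0.0314.
So 0.01 ≤ p < 0.05.

0.01 ≤ p < 0.05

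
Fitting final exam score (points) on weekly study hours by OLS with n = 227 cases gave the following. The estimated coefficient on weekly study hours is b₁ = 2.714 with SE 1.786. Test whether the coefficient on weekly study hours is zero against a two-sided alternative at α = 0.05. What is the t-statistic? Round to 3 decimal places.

H₀: β₁ = 0 vs H₁: β₁ ≠ 0.
t = (b₁ − β₁⁰)/SE = 2.714 / 1.786 = 1.520.
df = n − 2 = 227 − 2 = 225.
Two-sided p ≈ 0.1300, which is ≥ 0.05, so fail to reject H₀.
The data do not give significant evidence of an association between weekly study hours and final exam score.

t = 1.520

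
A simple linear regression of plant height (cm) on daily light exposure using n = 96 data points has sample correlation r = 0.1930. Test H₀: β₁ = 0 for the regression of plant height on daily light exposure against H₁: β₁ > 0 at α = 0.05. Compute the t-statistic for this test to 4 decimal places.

t = 1.9071

t = r·√(n − 2)/√(1 − r²) = 0.1930·√94/√0.962751 = 1.9071.
df = n − 2 = 94.
One-sided p ≈ 0.0298, which is < 0.05, so reject H₀.
There is evidence of a linear association between daily light exposure and plant height.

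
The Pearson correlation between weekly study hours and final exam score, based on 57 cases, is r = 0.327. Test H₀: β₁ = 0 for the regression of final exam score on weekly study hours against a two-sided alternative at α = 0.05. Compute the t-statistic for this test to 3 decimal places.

t = r·√(n − 2)/√(1 − r²) = 0.327·√55/√0.893071 = 2.566.
df = n − 2 = 55.
Two-sided p ≈ 0.0130, which is < 0.05, so reject H₀.
There is evidence of a linear association between weekly study hours and final exam score.

t = 2.566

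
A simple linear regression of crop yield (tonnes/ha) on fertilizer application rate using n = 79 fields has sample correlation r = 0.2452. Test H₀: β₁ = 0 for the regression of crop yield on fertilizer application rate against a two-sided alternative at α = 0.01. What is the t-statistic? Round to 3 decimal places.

t = 2.219

t = r·√(n − 2)/√(1 − r²) = 0.2452·√77/√0.939877 = 2.219.
df = n − 2 = 77.
Two-sided p ≈ 0.0294, which is ≥ 0.01, so fail to reject H₀.
The data do not give significant evidence of a linear association between fertilizer application rate and crop yield.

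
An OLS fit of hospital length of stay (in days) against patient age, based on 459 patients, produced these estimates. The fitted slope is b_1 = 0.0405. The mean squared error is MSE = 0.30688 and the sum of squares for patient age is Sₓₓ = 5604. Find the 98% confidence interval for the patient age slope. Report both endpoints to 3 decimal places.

SE(b_1) = √(MSE/Sₓₓ) = √(0.30688/5604) = 0.00740006.
df = n − 2 = 457.
t* = t_{0.01, 457} = 2.334535.
Margin = t* × SE = 2.334535 × 0.00740006 = 0.01728.
CI: 0.0405 ± 0.01728 → (0.023, 0.058).
With 98% confidence, each one-unit increase in patient age is associated with a change of between 0.023 and 0.058 days in hospital length of stay.

(0.023, 0.058)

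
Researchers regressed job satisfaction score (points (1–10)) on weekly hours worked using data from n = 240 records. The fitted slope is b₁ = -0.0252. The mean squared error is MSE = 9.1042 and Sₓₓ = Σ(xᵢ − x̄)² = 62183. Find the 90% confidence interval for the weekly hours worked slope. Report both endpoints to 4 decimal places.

(-0.0452, -0.0052)

SE(b₁) = √(MSE/Sₓₓ) = √(9.1042/62183) = 0.0121.
df = n − 2 = 238.
t* = t_{0.05, 238} = 1.651281.
Margin = t* × SE = 1.651281 × 0.0121 = 0.019980.
CI: -0.0252 ± 0.019980 → (-0.0452, -0.0052).
With 90% confidence, each one-unit increase in weekly hours worked is associated with a change of between -0.0452 and -0.0052 points (1–10) in job satisfaction score.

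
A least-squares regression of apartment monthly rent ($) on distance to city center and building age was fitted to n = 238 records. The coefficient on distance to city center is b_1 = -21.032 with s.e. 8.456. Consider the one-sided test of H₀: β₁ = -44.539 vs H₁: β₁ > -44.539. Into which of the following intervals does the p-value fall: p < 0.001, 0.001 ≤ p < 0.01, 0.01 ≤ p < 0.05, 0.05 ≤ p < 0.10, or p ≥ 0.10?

t = (-21.032 − (-44.539)) / 8.456 = 2.780.
df = n − k − 1 = 238 − 2 − 1 = 235.
One-sided p = P(T_{235} > t) ≈ 0.0029.
So 0.001 ≤ p < 0.01.

0.001 ≤ p < 0.01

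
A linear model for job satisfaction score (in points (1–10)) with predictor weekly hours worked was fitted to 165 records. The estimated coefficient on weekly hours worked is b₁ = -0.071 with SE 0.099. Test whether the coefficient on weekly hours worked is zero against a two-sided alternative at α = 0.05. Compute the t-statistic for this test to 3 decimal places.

H₀: β₁ = 0 vs H₁: β₁ ≠ 0.
t = (b₁ − β₁⁰)/SE = -0.071 / 0.099 = -0.717.
df = n − 2 = 165 − 2 = 163.
Two-sided p ≈ 0.4743, which is ≥ 0.05, so fail to reject H₀.
The data do not give significant evidence of an association between weekly hours worked and job satisfaction score.

t = -0.717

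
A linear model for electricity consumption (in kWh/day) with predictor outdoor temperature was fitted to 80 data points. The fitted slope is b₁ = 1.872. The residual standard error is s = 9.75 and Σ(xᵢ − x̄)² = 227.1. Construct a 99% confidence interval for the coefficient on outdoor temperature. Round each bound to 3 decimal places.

SE(b₁) = s/√Sₓₓ = 9.75/√227.1 = 0.646988.
df = n − 2 = 78.
t* = t_{0.005, 78} = 2.64034.
Margin = t* × SE = 2.64034 × 0.646988 = 1.70827.
CI: 1.872 ± 1.70827 → (0.164, 3.580).
With 99% confidence, each one-unit increase in outdoor temperature is associated with a change of between 0.164 and 3.580 kWh/day in electricity consumption.

(0.164, 3.580)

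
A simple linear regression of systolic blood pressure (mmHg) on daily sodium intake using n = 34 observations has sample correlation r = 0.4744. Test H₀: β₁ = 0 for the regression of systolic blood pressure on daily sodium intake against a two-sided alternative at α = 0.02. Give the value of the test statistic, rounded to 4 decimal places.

t = 3.0485

t = r·√(n − 2)/√(1 − r²) = 0.4744·√32/√0.774945 = 3.0485.
df = n − 2 = 32.
Two-sided p ≈ 0.0046, which is < 0.02, so reject H₀.
There is evidence of a linear association between daily sodium intake and systolic blood pressure.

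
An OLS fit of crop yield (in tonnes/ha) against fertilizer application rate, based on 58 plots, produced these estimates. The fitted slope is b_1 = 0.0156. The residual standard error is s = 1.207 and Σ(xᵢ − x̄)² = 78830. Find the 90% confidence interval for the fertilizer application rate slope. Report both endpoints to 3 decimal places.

SE(b_1) = s/√Sₓₓ = 1.207/√78830 = 0.00429894.
df = n − 2 = 56.
t* = t_{0.05, 56} = 1.672522.
Margin = t* × SE = 1.672522 × 0.00429894 = 0.00719.
CI: 0.0156 ± 0.00719 → (0.008, 0.023).
With 90% confidence, each one-unit increase in fertilizer application rate is associated with a change of between 0.008 and 0.023 tonnes/ha in crop yield.

(0.008, 0.023)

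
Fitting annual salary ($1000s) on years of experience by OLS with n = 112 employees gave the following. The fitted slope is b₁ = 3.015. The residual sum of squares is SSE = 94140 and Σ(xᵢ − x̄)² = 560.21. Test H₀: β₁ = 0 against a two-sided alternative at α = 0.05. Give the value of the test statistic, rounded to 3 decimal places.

MSE = SSE/(n − 2) = 94140/110 = 855.818.
SE(b₁) = √(MSE/Sₓₓ) = √(855.818/560.21) = 1.23599.
t = 3.015 / 1.23599 = 2.439.
df = n − 2 = 110.
Two-sided p ≈ 0.0163, which is < 0.05, so reject H₀.
There is evidence that years of experience is associated with annual salary.

t = 2.439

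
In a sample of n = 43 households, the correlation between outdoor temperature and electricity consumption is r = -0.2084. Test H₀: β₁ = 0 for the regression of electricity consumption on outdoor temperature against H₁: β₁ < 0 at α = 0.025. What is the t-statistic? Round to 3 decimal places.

t = r·√(n − 2)/√(1 − r²) = -0.2084·√41/√0.956569 = -1.364.
df = n − 2 = 41.
One-sided p ≈ 0.0899, which is ≥ 0.025, so fail to reject H₀.
The data do not give significant evidence of a linear association between outdoor temperature and electricity consumption.

t = -1.364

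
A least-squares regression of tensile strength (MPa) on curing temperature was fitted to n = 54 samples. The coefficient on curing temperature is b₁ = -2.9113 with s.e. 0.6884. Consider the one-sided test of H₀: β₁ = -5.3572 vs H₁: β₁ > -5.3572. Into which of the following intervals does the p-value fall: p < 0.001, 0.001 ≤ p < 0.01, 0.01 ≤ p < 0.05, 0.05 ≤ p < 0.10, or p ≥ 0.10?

t = (-2.9113 − (-5.3572)) / 0.6884 = 3.553.
df = n − 2 = 54 − 2 = 52.
One-sided p = P(T_{52} > t) ≈ 0.0004.
So p < 0.001.

p < 0.001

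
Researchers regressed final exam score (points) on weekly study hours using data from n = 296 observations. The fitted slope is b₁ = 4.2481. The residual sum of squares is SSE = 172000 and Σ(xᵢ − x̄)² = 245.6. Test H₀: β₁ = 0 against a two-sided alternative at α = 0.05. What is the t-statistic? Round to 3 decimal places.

MSE = SSE/(n − 2) = 172000/294 = 585.034.
SE(b₁) = √(MSE/Sₓₓ) = √(585.034/245.6) = 1.54339.
t = 4.2481 / 1.54339 = 2.752.
df = n − 2 = 294.
Two-sided p ≈ 0.0063, which is < 0.05, so reject H₀.
There is evidence that weekly study hours is associated with final exam score.

t = 2.752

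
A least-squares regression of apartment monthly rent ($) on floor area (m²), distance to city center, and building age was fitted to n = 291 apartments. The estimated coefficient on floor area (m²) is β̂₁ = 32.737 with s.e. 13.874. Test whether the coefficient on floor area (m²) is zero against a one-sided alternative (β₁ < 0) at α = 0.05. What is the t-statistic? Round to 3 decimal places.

t = 2.360

H₀: β₁ = 0 vs H₁: β₁ < 0.
t = (β̂₁ − β₁⁰)/SE = 32.737 / 13.874 = 2.360.
df = n − k − 1 = 291 − 3 − 1 = 287.
One-sided p ≈ 0.9905, which is ≥ 0.05, so fail to reject H₀.
The data do not give significant evidence that the true slope on floor area (m²) is negative, holding the other predictors fixed.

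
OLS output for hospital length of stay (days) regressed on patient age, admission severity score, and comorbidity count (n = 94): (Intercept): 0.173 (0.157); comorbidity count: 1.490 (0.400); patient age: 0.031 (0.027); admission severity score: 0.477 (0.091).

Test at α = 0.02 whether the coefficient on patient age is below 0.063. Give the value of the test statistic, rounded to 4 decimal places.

t = -1.1852

Read off: b = 0.031, SE = 0.027 for patient age.
H₀: β₁ = 0.063 vs H₁: β₁ < 0.063.
t = (0.031 − 0.063) / 0.027 = -1.1852.
df = n − k − 1 = 94 − 3 − 1 = 90.
One-sided p ≈ 0.1195, which is ≥ 0.02, so fail to reject H₀.
The data do not give significant evidence that the true slope on patient age is below 0.063 days per unit, holding the other predictors fixed.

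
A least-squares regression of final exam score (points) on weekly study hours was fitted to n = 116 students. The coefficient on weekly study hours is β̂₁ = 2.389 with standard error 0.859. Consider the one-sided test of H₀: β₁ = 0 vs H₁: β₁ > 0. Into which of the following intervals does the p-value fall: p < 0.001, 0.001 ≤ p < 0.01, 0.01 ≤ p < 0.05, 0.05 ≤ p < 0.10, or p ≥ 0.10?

t = 2.389 / 0.859 = 2.781.
df = n − 2 = 116 − 2 = 114.
One-sided p = P(T_{114} > t) ≈ 0.0032.
So 0.001 ≤ p < 0.01.

0.001 ≤ p < 0.01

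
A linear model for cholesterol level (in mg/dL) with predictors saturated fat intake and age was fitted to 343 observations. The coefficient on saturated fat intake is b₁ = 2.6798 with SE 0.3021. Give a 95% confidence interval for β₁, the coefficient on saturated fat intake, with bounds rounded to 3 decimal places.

df = n − k − 1 = 343 − 2 − 1 = 340.
t* = t_{0.025, 340} = 1.966966.
Margin = t* × SE = 1.966966 × 0.3021 = 0.59422.
CI: 2.6798 ± 0.59422 → (2.086, 3.274).
With 95% confidence, each one-unit increase in saturated fat intake is associated with a change of between 2.086 and 3.274 mg/dL in cholesterol level, holding the other predictors fixed.

(2.086, 3.274)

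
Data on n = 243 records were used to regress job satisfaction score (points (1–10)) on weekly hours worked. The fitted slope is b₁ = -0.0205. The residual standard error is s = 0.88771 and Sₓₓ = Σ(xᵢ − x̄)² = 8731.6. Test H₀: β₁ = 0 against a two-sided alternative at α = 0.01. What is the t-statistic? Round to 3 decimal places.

t = -2.158

SE(b₁) = s/√Sₓₓ = 0.88771/√8731.6 = 0.00950001.
t = -0.0205 / 0.00950001 = -2.158.
df = n − 2 = 241.
Two-sided p ≈ 0.0319, which is ≥ 0.01, so fail to reject H₀.
The data do not give significant evidence of an association between weekly hours worked and job satisfaction score.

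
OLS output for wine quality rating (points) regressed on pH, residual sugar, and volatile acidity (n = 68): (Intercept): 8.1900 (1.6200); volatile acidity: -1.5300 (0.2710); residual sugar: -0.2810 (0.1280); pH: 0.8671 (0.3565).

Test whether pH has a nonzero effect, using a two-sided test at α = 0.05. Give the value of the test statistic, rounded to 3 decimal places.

Read off: b = 0.8671, SE = 0.3565 for pH.
H₀: β₁ = 0 vs H₁: β₁ ≠ 0.
t = 0.8671 / 0.3565 = 2.432.
df = n − k − 1 = 68 − 3 − 1 = 64.
Two-sided p ≈ 0.0178, which is < 0.05, so reject H₀.
There is evidence that pH is associated with wine quality rating, holding the other predictors fixed.

t = 2.432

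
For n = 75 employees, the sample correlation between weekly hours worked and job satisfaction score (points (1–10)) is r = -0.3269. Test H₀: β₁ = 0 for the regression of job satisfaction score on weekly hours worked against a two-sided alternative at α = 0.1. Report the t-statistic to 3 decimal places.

t = -2.955

t = r·√(n − 2)/√(1 − r²) = -0.3269·√73/√0.893136 = -2.955.
df = n − 2 = 73.
Two-sided p ≈ 0.0042, which is < 0.1, so reject H₀.
There is evidence of a linear association between weekly hours worked and job satisfaction score.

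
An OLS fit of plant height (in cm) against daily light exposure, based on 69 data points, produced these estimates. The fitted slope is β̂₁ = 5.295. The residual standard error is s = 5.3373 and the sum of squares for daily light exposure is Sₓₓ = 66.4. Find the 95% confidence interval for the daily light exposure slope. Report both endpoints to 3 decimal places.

(3.988, 6.602)

SE(β̂₁) = s/√Sₓₓ = 5.3373/√66.4 = 0.654994.
df = n − 2 = 67.
t* = t_{0.025, 67} = 1.996008.
Margin = t* × SE = 1.996008 × 0.654994 = 1.30737.
CI: 5.295 ± 1.30737 → (3.988, 6.602).
With 95% confidence, each one-unit increase in daily light exposure is associated with a change of between 3.988 and 6.602 cm in plant height.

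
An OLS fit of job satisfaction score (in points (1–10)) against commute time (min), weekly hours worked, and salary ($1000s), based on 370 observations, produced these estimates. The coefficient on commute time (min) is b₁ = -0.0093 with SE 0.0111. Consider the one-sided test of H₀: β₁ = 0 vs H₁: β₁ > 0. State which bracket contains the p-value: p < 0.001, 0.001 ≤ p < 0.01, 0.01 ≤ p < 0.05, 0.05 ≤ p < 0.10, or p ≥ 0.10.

p ≥ 0.10

t = -0.0093 / 0.0111 = -0.838.
df = n − k − 1 = 370 − 3 − 1 = 366.
One-sided p = P(T_{366} > t) ≈ 0.7987.
So p ≥ 0.10.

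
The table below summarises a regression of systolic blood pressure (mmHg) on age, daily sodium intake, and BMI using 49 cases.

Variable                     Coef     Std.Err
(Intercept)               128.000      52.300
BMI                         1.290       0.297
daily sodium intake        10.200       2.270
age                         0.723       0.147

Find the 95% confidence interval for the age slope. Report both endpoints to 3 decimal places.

(0.427, 1.019)

Read off: b = 0.723, SE = 0.147 for age.
df = n − k − 1 = 49 − 3 − 1 = 45.
t* = t_{0.025, 45} = 2.014103.
Margin = t* × SE = 2.014103 × 0.147 = 0.29607.
CI: 0.723 ± 0.29607 → (0.427, 1.019).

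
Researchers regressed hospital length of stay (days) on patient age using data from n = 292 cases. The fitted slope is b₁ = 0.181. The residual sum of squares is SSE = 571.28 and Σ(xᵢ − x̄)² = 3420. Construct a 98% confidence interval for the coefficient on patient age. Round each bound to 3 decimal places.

(0.125, 0.237)

MSE = SSE/(n − 2) = 571.28/290 = 1.96993.
SE(b₁) = √(MSE/Sₓₓ) = √(1.96993/3420) = 0.0240001.
df = n − 2 = 290.
t* = t_{0.01, 290} = 2.339275.
Margin = t* × SE = 2.339275 × 0.0240001 = 0.05614.
CI: 0.181 ± 0.05614 → (0.125, 0.237).
With 98% confidence, each one-unit increase in patient age is associated with a change of between 0.125 and 0.237 days in hospital length of stay.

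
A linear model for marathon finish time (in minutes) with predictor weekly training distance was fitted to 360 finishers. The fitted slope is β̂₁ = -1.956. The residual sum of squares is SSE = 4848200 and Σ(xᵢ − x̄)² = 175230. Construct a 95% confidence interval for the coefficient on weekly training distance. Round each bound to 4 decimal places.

MSE = SSE/(n − 2) = 4848200/358 = 13542.5.
SE(β̂₁) = √(MSE/Sₓₓ) = √(13542.5/175230) = 0.278.
df = n − 2 = 358.
t* = t_{0.025, 358} = 1.966613.
Margin = t* × SE = 1.966613 × 0.278 = 0.546718.
CI: -1.956 ± 0.546718 → (-2.5027, -1.4093).
With 95% confidence, each one-unit increase in weekly training distance is associated with a change of between -2.5027 and -1.4093 minutes in marathon finish time.

(-2.5027, -1.4093)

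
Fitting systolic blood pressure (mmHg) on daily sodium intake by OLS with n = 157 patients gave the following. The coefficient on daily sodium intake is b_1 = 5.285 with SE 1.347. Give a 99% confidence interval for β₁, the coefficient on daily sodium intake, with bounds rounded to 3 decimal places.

(1.772, 8.798)

df = n − 2 = 157 − 2 = 155.
t* = t_{0.005, 155} = 2.60792.
Margin = t* × SE = 2.60792 × 1.347 = 3.51287.
CI: 5.285 ± 3.51287 → (1.772, 8.798).
With 99% confidence, each one-unit increase in daily sodium intake is associated with a change of between 1.772 and 8.798 mmHg in systolic blood pressure.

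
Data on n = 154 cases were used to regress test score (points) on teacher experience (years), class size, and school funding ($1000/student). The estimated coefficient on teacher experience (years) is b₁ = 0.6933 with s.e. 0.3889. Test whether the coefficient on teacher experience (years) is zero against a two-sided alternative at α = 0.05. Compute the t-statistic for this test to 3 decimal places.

t = 1.783

H₀: β₁ = 0 vs H₁: β₁ ≠ 0.
t = (b₁ − β₁⁰)/SE = 0.6933 / 0.3889 = 1.783.
df = n − k − 1 = 154 − 3 − 1 = 150.
Two-sided p ≈ 0.0767, which is ≥ 0.05, so fail to reject H₀.
The data do not give significant evidence of an association between teacher experience (years) and test score, after adjusting for the other predictors.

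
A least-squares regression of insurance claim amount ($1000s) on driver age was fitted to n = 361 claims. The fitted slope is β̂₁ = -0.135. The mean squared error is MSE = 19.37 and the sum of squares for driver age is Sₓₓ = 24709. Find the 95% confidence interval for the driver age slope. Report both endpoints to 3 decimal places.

SE(β̂₁) = √(MSE/Sₓₓ) = √(19.37/24709) = 0.0279987.
df = n − 2 = 359.
t* = t_{0.025, 359} = 1.966594.
Margin = t* × SE = 1.966594 × 0.0279987 = 0.05506.
CI: -0.135 ± 0.05506 → (-0.190, -0.080).
With 95% confidence, each one-unit increase in driver age is associated with a change of between -0.190 and -0.080 $1000s in insurance claim amount.

(-0.190, -0.080)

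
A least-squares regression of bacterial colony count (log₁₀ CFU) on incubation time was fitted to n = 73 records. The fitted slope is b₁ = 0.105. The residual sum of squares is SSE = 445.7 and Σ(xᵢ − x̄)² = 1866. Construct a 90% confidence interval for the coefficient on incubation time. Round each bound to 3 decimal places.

MSE = SSE/(n − 2) = 445.7/71 = 6.27746.
SE(b₁) = √(MSE/Sₓₓ) = √(6.27746/1866) = 0.0580011.
df = n − 2 = 71.
t* = t_{0.05, 71} = 1.6666.
Margin = t* × SE = 1.6666 × 0.0580011 = 0.09666.
CI: 0.105 ± 0.09666 → (0.008, 0.202).
With 90% confidence, each one-unit increase in incubation time is associated with a change of between 0.008 and 0.202 log₁₀ CFU in bacterial colony count.

(0.008, 0.202)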